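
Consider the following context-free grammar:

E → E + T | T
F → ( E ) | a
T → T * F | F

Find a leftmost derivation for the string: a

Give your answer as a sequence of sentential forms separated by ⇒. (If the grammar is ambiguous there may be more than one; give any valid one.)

E ⇒ T ⇒ F ⇒ a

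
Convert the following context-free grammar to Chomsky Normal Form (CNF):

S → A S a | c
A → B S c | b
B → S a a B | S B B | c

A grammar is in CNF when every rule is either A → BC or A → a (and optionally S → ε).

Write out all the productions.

TA → a; S → c; TC → c; A → b; B → c; S → A X0; X0 → S TA; A → B X1; X1 → S TC; B → S X2; X2 → TA X3; X3 → TA B; B → S X4; X4 → B B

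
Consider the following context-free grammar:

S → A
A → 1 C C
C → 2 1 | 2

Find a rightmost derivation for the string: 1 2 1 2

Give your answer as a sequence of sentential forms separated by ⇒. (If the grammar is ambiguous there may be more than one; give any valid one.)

S ⇒ A ⇒ 1 C C ⇒ 1 C 2 ⇒ 1 2 1 2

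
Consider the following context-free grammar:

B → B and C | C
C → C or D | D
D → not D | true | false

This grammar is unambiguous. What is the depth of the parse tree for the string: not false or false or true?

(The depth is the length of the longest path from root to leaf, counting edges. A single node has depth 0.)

6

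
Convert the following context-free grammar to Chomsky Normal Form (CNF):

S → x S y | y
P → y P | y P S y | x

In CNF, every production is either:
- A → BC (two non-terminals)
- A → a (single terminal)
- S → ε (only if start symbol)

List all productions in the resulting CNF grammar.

TX → x; TY → y; S → y; P → x; S → TX X0; X0 → S TY; P → TY P; P → TY X1; X1 → P X2; X2 → S TY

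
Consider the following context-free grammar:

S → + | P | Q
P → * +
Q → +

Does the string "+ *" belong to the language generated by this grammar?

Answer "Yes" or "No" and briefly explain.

No - no valid derivation exists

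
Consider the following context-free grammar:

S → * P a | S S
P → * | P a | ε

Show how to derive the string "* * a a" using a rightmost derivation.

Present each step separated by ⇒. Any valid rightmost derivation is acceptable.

S ⇒ * P a ⇒ * P a a ⇒ * * a a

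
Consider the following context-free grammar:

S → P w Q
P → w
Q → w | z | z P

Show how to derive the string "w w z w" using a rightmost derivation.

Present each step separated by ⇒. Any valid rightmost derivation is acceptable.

S ⇒ P w Q ⇒ P w z P ⇒ P w z w ⇒ w w z w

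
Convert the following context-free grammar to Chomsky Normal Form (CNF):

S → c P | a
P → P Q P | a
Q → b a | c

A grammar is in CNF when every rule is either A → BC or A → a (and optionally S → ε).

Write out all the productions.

TC → c; S → a; P → a; TB → b; TA → a; Q → c; S → TC P; P → P X0; X0 → Q P; Q → TB TA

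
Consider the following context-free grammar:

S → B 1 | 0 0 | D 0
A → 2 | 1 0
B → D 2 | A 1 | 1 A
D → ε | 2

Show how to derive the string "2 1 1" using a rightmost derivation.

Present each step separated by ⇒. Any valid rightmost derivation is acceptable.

S ⇒ B 1 ⇒ A 1 1 ⇒ 2 1 1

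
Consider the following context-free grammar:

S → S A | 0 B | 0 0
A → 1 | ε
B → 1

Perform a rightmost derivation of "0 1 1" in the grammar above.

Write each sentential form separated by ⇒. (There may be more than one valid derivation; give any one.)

S ⇒ S A ⇒ S 1 ⇒ 0 B 1 ⇒ 0 1 1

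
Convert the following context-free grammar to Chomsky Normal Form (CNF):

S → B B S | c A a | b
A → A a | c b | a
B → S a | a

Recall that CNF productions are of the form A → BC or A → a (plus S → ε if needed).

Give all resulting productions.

TC → c; TA → a; S → b; TB → b; A → a; B → a; S → B X0; X0 → B S; S → TC X1; X1 → A TA; A → A TA; A → TC TB; B → S TA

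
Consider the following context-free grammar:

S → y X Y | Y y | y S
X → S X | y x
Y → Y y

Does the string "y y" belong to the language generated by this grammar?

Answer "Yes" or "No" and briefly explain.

No - no valid derivation exists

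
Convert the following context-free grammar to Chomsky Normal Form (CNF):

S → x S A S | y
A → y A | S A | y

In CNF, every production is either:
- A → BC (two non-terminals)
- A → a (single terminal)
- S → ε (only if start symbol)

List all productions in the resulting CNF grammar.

TX → x; S → y; TY → y; A → y; S → TX X0; X0 → S X1; X1 → A S; A → TY A; A → S A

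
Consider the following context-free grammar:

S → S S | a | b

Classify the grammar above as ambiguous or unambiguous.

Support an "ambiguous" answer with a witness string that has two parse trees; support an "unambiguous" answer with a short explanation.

Ambiguous - the string 'b b a b a' has two distinct parse trees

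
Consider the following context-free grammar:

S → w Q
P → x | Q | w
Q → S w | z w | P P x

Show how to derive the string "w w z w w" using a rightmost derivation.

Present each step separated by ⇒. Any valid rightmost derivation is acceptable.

S ⇒ w Q ⇒ w S w ⇒ w w Q w ⇒ w w z w w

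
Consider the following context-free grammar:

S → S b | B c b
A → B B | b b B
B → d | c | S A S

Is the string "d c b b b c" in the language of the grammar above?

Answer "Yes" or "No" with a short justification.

No - no valid derivation exists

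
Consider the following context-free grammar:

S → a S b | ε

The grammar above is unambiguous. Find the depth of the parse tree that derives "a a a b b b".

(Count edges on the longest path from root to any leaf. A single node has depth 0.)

4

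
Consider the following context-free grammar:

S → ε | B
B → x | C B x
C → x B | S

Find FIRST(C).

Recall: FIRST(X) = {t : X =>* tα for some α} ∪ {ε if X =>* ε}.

We compute FIRST(C) using the standard algorithm.
FIRST(B) = {x}
FIRST(C) = {x, ε}
FIRST(S) = {x, ε}
Therefore, FIRST(C) = {x, ε}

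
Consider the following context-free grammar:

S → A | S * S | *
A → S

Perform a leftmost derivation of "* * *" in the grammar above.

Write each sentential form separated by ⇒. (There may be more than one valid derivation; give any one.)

S ⇒ S * S ⇒ * * S ⇒ * * *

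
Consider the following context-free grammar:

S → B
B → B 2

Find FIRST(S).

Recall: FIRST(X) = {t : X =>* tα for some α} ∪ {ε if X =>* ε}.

We compute FIRST(S) using the standard algorithm.
FIRST(B) = {}
FIRST(S) = {}
Therefore, FIRST(S) = {}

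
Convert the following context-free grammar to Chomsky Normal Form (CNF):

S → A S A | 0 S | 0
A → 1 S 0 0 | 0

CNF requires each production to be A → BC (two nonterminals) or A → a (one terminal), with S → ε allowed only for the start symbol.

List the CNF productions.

T0 → 0; S → 0; T1 → 1; A → 0; S → A X0; X0 → S A; S → T0 S; A → T1 X1; X1 → S X2; X2 → T0 T0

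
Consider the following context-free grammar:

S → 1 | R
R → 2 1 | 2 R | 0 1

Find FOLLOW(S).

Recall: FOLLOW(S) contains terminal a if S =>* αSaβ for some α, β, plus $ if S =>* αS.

We compute FOLLOW(S) using the standard algorithm.
FOLLOW(S) starts with {$}.
FIRST(R) = {0, 2}
FIRST(S) = {0, 1, 2}
FOLLOW(R) = {$}
FOLLOW(S) = {$}
Therefore, FOLLOW(S) = {$}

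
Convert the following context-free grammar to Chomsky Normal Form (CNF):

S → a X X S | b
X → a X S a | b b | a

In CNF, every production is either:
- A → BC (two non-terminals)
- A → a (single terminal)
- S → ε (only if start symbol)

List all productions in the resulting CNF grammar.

TA → a; S → b; TB → b; X → a; S → TA X0; X0 → X X1; X1 → X S; X → TA X2; X2 → X X3; X3 → S TA; X → TB TB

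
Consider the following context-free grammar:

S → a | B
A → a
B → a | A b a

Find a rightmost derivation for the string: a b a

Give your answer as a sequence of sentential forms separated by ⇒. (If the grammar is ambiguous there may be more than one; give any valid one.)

S ⇒ B ⇒ A b a ⇒ a b a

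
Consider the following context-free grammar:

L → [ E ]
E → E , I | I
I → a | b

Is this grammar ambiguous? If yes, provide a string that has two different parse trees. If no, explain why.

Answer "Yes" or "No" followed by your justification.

No - the grammar is unambiguous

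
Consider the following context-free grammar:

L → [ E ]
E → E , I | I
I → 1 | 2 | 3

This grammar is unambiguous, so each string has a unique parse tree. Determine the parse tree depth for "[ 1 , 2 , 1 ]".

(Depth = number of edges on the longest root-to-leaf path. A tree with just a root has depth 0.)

5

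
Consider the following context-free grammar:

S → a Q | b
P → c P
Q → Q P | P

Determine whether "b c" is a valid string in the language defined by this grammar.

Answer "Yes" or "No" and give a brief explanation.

No - no valid derivation exists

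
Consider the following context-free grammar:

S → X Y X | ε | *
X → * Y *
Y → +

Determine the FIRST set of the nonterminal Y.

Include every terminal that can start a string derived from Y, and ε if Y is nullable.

We compute FIRST(Y) using the standard algorithm.
FIRST(S) = {*, ε}
FIRST(X) = {*}
FIRST(Y) = {+}
Therefore, FIRST(Y) = {+}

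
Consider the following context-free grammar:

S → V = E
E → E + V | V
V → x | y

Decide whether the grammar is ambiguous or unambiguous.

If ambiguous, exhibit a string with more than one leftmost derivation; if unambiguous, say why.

Unambiguous - every string in the language has a unique leftmost derivation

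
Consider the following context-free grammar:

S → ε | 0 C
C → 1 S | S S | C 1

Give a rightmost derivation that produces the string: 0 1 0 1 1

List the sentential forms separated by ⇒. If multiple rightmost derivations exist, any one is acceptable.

S ⇒ 0 C ⇒ 0 1 S ⇒ 0 1 0 C ⇒ 0 1 0 C 1 ⇒ 0 1 0 1 S 1 ⇒ 0 1 0 1 1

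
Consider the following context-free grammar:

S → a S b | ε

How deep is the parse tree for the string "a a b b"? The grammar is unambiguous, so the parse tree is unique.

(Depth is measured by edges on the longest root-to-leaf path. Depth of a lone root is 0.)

3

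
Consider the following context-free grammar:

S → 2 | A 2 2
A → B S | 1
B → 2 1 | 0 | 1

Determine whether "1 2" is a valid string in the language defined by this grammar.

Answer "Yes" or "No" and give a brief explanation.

No - no valid derivation exists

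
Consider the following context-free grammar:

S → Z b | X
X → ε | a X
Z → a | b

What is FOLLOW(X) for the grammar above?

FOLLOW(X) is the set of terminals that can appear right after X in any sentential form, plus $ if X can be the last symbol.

We compute FOLLOW(X) using the standard algorithm.
FOLLOW(S) starts with {$}.
FIRST(S) = {a, b, ε}
FIRST(X) = {a, ε}
FIRST(Z) = {a, b}
FOLLOW(S) = {$}
FOLLOW(X) = {$}
FOLLOW(Z) = {b}
Therefore, FOLLOW(X) = {$}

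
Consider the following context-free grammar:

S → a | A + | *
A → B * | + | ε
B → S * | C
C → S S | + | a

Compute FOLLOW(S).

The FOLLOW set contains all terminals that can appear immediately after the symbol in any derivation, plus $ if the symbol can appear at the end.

We compute FOLLOW(S) using the standard algorithm.
FOLLOW(S) starts with {$}.
FIRST(A) = {*, +, a, ε}
FIRST(B) = {*, +, a}
FIRST(C) = {*, +, a}
FIRST(S) = {*, +, a}
FOLLOW(A) = {+}
FOLLOW(B) = {*}
FOLLOW(C) = {*}
FOLLOW(S) = {$, *, +, a}
Therefore, FOLLOW(S) = {$, *, +, a}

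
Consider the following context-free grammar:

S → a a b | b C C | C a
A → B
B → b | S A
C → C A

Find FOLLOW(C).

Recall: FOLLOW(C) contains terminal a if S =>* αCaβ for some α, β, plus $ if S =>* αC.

We compute FOLLOW(C) using the standard algorithm.
FOLLOW(S) starts with {$}.
FIRST(A) = {a, b}
FIRST(B) = {a, b}
FIRST(C) = {}
FIRST(S) = {a, b}
FOLLOW(A) = {$, a, b}
FOLLOW(B) = {$, a, b}
FOLLOW(C) = {$, a, b}
FOLLOW(S) = {$, a, b}
Therefore, FOLLOW(C) = {$, a, b}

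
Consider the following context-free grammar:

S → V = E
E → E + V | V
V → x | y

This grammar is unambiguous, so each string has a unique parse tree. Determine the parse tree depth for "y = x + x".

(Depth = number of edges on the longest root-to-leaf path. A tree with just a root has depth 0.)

4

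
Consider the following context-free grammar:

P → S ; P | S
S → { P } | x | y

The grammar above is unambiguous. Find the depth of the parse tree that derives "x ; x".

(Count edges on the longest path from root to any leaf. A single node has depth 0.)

3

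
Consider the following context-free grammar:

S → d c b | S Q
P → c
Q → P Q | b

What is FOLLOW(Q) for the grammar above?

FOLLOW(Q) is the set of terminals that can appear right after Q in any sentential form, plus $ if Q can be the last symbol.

We compute FOLLOW(Q) using the standard algorithm.
FOLLOW(S) starts with {$}.
FIRST(P) = {c}
FIRST(Q) = {b, c}
FIRST(S) = {d}
FOLLOW(P) = {b, c}
FOLLOW(Q) = {$, b, c}
FOLLOW(S) = {$, b, c}
Therefore, FOLLOW(Q) = {$, b, c}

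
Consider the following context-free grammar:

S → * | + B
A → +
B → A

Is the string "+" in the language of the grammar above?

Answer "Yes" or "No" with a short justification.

No - no valid derivation exists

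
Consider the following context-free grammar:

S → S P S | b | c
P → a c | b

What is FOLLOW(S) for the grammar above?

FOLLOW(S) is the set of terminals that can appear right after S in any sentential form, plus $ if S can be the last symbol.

We compute FOLLOW(S) using the standard algorithm.
FOLLOW(S) starts with {$}.
FIRST(P) = {a, b}
FIRST(S) = {b, c}
FOLLOW(P) = {b, c}
FOLLOW(S) = {$, a, b}
Therefore, FOLLOW(S) = {$, a, b}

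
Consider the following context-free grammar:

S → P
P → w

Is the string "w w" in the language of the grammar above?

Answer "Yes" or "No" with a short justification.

No - no valid derivation exists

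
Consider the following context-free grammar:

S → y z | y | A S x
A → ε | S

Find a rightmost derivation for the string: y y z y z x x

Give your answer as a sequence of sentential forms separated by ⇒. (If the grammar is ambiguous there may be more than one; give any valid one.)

S ⇒ A S x ⇒ A A S x x ⇒ A A y z x x ⇒ A S y z x x ⇒ A y z y z x x ⇒ S y z y z x x ⇒ y y z y z x x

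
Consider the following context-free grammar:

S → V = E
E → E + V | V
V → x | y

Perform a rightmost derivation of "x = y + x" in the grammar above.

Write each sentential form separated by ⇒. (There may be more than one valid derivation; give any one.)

S ⇒ V = E ⇒ V = E + V ⇒ V = E + x ⇒ V = V + x ⇒ V = y + x ⇒ x = y + x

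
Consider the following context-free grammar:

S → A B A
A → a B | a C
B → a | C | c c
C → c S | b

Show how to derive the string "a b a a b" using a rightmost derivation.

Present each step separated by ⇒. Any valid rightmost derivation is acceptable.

S ⇒ A B A ⇒ A B a C ⇒ A B a b ⇒ A a a b ⇒ a C a a b ⇒ a b a a b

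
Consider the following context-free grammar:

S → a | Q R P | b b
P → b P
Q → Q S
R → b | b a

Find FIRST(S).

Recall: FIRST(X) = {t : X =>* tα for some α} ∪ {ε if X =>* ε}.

We compute FIRST(S) using the standard algorithm.
FIRST(P) = {b}
FIRST(Q) = {}
FIRST(R) = {b}
FIRST(S) = {a, b}
Therefore, FIRST(S) = {a, b}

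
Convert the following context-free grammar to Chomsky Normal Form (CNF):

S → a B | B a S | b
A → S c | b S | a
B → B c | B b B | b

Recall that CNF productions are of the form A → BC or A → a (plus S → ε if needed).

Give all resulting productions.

TA → a; S → b; TC → c; TB → b; A → a; B → b; S → TA B; S → B X0; X0 → TA S; A → S TC; A → TB S; B → B TC; B → B X1; X1 → TB B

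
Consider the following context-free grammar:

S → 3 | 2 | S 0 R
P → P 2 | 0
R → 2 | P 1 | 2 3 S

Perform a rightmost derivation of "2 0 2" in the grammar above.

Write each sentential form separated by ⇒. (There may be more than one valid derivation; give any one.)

S ⇒ S 0 R ⇒ S 0 2 ⇒ 2 0 2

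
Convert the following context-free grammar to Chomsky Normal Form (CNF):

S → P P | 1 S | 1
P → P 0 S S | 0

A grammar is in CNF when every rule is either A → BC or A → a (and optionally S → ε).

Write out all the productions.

T1 → 1; S → 1; T0 → 0; P → 0; S → P P; S → T1 S; P → P X0; X0 → T0 X1; X1 → S S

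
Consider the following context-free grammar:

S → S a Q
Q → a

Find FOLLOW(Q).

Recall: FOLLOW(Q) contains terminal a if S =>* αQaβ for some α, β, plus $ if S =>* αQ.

We compute FOLLOW(Q) using the standard algorithm.
FOLLOW(S) starts with {$}.
FIRST(Q) = {a}
FIRST(S) = {}
FOLLOW(Q) = {$, a}
FOLLOW(S) = {$, a}
Therefore, FOLLOW(Q) = {$, a}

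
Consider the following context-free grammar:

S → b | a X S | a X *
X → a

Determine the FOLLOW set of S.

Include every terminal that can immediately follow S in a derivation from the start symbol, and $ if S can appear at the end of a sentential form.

We compute FOLLOW(S) using the standard algorithm.
FOLLOW(S) starts with {$}.
FIRST(S) = {a, b}
FIRST(X) = {a}
FOLLOW(S) = {$}
FOLLOW(X) = {*, a, b}
Therefore, FOLLOW(S) = {$}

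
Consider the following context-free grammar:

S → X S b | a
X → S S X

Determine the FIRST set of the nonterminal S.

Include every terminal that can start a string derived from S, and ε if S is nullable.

We compute FIRST(S) using the standard algorithm.
FIRST(S) = {a}
FIRST(X) = {a}
Therefore, FIRST(S) = {a}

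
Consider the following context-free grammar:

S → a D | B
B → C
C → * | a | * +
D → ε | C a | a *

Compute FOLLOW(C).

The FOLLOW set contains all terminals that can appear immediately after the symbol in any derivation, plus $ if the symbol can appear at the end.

We compute FOLLOW(C) using the standard algorithm.
FOLLOW(S) starts with {$}.
FIRST(B) = {*, a}
FIRST(C) = {*, a}
FIRST(D) = {*, a, ε}
FIRST(S) = {*, a}
FOLLOW(B) = {$}
FOLLOW(C) = {$, a}
FOLLOW(D) = {$}
FOLLOW(S) = {$}
Therefore, FOLLOW(C) = {$, a}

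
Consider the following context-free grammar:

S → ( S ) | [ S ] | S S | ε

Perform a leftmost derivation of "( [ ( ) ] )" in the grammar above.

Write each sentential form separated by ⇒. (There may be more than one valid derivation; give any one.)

S ⇒ ( S ) ⇒ ( [ S ] ) ⇒ ( [ ( S ) ] ) ⇒ ( [ ( ) ] )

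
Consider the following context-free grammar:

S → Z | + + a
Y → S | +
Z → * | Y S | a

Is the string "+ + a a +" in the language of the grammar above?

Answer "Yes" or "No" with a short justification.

No - no valid derivation exists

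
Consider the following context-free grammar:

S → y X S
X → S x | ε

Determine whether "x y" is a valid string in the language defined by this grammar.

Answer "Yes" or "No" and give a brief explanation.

No - no valid derivation exists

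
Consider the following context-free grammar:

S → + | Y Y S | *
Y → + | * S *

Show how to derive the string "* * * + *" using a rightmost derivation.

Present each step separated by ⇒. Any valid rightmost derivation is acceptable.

S ⇒ Y Y S ⇒ Y Y * ⇒ Y + * ⇒ * S * + * ⇒ * * * + *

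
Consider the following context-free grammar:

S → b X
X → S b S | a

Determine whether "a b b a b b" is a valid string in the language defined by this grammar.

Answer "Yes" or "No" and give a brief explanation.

No - no valid derivation exists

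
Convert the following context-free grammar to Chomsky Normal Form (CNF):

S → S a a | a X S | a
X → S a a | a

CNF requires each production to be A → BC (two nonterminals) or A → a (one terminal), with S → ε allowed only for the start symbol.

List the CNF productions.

TA → a; S → a; X → a; S → S X0; X0 → TA TA; S → TA X1; X1 → X S; X → S X2; X2 → TA TA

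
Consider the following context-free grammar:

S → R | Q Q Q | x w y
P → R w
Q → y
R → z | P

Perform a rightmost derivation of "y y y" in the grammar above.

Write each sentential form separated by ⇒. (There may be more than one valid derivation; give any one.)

S ⇒ Q Q Q ⇒ Q Q y ⇒ Q y y ⇒ y y y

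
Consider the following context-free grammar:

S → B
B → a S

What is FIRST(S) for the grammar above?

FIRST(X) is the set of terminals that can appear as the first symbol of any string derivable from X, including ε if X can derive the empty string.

We compute FIRST(S) using the standard algorithm.
FIRST(B) = {a}
FIRST(S) = {a}
Therefore, FIRST(S) = {a}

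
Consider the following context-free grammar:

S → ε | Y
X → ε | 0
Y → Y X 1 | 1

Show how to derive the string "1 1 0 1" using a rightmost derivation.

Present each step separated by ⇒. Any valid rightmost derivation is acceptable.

S ⇒ Y ⇒ Y X 1 ⇒ Y 0 1 ⇒ Y X 1 0 1 ⇒ Y 1 0 1 ⇒ 1 1 0 1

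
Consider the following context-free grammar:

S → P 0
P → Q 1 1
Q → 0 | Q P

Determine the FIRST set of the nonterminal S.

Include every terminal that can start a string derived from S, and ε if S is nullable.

We compute FIRST(S) using the standard algorithm.
FIRST(P) = {0}
FIRST(Q) = {0}
FIRST(S) = {0}
Therefore, FIRST(S) = {0}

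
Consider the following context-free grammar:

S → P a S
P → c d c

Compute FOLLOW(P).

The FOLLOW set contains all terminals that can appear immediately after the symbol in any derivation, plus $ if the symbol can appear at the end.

We compute FOLLOW(P) using the standard algorithm.
FOLLOW(S) starts with {$}.
FIRST(P) = {c}
FIRST(S) = {c}
FOLLOW(P) = {a}
FOLLOW(S) = {$}
Therefore, FOLLOW(P) = {a}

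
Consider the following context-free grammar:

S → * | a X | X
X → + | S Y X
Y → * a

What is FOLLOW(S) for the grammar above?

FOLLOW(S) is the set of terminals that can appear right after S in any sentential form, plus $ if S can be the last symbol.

We compute FOLLOW(S) using the standard algorithm.
FOLLOW(S) starts with {$}.
FIRST(S) = {*, +, a}
FIRST(X) = {*, +, a}
FIRST(Y) = {*}
FOLLOW(S) = {$, *}
FOLLOW(X) = {$, *}
FOLLOW(Y) = {*, +, a}
Therefore, FOLLOW(S) = {$, *}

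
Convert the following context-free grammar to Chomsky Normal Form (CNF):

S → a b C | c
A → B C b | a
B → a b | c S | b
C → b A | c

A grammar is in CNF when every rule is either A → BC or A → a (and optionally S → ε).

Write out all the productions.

TA → a; TB → b; S → c; A → a; TC → c; B → b; C → c; S → TA X0; X0 → TB C; A → B X1; X1 → C TB; B → TA TB; B → TC S; C → TB A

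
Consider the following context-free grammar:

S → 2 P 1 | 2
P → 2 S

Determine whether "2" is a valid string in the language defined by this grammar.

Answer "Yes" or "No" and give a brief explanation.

Yes - a valid derivation exists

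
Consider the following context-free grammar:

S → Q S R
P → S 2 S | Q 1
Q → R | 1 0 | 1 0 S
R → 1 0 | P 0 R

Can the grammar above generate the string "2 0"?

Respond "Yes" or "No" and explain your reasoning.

No - no valid derivation exists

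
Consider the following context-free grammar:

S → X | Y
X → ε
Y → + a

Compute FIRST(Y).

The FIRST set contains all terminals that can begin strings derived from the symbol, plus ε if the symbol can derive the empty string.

We compute FIRST(Y) using the standard algorithm.
FIRST(S) = {+, ε}
FIRST(X) = {ε}
FIRST(Y) = {+}
Therefore, FIRST(Y) = {+}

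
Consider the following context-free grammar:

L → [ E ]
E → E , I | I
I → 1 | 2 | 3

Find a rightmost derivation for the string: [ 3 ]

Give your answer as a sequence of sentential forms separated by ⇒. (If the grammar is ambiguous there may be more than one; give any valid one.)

L ⇒ [ E ] ⇒ [ I ] ⇒ [ 3 ]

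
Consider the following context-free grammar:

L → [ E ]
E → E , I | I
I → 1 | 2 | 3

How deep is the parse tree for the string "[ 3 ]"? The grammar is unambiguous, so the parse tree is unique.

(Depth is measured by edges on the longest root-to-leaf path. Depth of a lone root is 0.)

3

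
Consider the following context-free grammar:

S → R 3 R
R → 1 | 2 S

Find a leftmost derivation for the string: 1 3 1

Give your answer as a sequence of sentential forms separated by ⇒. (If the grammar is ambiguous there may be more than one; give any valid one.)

S ⇒ R 3 R ⇒ 1 3 R ⇒ 1 3 1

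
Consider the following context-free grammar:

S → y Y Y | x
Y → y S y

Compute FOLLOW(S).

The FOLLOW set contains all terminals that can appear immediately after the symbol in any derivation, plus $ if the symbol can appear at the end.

We compute FOLLOW(S) using the standard algorithm.
FOLLOW(S) starts with {$}.
FIRST(S) = {x, y}
FIRST(Y) = {y}
FOLLOW(S) = {$, y}
FOLLOW(Y) = {$, y}
Therefore, FOLLOW(S) = {$, y}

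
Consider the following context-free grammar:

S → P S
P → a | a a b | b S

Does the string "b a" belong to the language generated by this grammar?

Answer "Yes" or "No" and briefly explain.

No - no valid derivation exists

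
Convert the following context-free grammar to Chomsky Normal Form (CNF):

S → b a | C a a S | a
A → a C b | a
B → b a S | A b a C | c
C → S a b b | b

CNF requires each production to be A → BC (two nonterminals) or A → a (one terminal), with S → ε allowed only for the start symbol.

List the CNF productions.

TB → b; TA → a; S → a; A → a; B → c; C → b; S → TB TA; S → C X0; X0 → TA X1; X1 → TA S; A → TA X2; X2 → C TB; B → TB X3; X3 → TA S; B → A X4; X4 → TB X5; X5 → TA C; C → S X6; X6 → TA X7; X7 → TB TB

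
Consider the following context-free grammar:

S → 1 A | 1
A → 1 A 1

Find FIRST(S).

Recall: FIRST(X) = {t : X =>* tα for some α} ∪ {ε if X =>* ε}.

We compute FIRST(S) using the standard algorithm.
FIRST(A) = {1}
FIRST(S) = {1}
Therefore, FIRST(S) = {1}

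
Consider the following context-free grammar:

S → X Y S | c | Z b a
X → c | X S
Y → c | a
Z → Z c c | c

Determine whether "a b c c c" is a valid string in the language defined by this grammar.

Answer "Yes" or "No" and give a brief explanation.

No - no valid derivation exists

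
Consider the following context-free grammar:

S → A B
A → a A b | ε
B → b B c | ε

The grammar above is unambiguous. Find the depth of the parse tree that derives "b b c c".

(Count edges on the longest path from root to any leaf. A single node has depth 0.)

4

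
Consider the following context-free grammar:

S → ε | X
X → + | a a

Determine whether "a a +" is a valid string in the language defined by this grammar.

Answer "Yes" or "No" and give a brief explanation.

No - no valid derivation exists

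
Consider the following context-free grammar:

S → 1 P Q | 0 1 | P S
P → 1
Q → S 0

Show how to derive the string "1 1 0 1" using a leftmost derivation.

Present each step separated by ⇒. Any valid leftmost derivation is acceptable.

S ⇒ P S ⇒ 1 S ⇒ 1 P S ⇒ 1 1 S ⇒ 1 1 0 1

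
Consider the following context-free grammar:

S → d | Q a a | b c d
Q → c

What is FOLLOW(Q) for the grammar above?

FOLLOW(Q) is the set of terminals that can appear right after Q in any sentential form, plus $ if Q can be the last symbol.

We compute FOLLOW(Q) using the standard algorithm.
FOLLOW(S) starts with {$}.
FIRST(Q) = {c}
FIRST(S) = {b, c, d}
FOLLOW(Q) = {a}
FOLLOW(S) = {$}
Therefore, FOLLOW(Q) = {a}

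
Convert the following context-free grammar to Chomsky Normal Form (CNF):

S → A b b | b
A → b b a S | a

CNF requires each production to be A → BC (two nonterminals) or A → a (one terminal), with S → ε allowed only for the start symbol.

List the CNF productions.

TB → b; S → b; TA → a; A → a; S → A X0; X0 → TB TB; A → TB X1; X1 → TB X2; X2 → TA S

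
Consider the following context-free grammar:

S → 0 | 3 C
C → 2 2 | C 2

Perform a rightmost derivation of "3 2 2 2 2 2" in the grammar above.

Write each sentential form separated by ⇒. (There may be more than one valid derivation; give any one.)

S ⇒ 3 C ⇒ 3 C 2 ⇒ 3 C 2 2 ⇒ 3 C 2 2 2 ⇒ 3 2 2 2 2 2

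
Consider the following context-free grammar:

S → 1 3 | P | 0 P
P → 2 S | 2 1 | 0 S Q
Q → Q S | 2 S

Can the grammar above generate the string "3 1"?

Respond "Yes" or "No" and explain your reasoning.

No - no valid derivation exists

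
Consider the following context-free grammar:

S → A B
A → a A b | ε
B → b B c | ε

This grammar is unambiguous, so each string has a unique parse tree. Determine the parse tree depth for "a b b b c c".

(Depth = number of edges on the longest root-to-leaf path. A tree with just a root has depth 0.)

4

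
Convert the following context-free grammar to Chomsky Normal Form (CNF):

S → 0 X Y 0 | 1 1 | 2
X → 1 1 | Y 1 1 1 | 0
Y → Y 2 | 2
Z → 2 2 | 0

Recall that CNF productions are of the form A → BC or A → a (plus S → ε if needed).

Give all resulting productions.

T0 → 0; T1 → 1; S → 2; X → 0; T2 → 2; Y → 2; Z → 0; S → T0 X0; X0 → X X1; X1 → Y T0; S → T1 T1; X → T1 T1; X → Y X2; X2 → T1 X3; X3 → T1 T1; Y → Y T2; Z → T2 T2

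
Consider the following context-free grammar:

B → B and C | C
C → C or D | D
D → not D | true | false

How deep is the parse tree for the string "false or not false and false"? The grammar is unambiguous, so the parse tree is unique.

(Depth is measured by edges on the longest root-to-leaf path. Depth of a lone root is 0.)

5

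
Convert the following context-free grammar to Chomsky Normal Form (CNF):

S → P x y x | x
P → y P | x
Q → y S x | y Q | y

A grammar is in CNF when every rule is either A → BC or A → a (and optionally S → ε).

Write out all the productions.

TX → x; TY → y; S → x; P → x; Q → y; S → P X0; X0 → TX X1; X1 → TY TX; P → TY P; Q → TY X2; X2 → S TX; Q → TY Q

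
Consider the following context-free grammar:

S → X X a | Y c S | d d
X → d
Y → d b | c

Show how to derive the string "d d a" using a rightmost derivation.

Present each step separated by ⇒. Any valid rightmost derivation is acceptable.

S ⇒ X X a ⇒ X d a ⇒ d d a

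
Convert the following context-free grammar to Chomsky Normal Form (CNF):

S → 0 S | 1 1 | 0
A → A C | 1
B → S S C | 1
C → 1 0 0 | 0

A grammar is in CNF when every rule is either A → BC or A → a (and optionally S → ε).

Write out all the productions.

T0 → 0; T1 → 1; S → 0; A → 1; B → 1; C → 0; S → T0 S; S → T1 T1; A → A C; B → S X0; X0 → S C; C → T1 X1; X1 → T0 T0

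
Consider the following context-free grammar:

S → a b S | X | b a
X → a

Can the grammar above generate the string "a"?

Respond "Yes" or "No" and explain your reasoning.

Yes - a valid derivation exists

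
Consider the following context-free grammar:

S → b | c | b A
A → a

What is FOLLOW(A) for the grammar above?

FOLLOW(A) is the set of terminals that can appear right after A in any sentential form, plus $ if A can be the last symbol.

We compute FOLLOW(A) using the standard algorithm.
FOLLOW(S) starts with {$}.
FIRST(A) = {a}
FIRST(S) = {b, c}
FOLLOW(A) = {$}
FOLLOW(S) = {$}
Therefore, FOLLOW(A) = {$}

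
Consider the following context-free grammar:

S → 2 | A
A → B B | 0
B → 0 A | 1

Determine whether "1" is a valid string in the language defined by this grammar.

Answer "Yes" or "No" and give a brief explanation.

No - no valid derivation exists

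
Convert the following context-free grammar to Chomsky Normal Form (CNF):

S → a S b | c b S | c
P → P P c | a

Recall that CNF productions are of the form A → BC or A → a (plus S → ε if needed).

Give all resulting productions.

TA → a; TB → b; TC → c; S → c; P → a; S → TA X0; X0 → S TB; S → TC X1; X1 → TB S; P → P X2; X2 → P TC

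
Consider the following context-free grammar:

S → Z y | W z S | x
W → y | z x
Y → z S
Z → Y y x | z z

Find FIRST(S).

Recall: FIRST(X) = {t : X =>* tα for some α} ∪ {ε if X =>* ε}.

We compute FIRST(S) using the standard algorithm.
FIRST(S) = {x, y, z}
FIRST(W) = {y, z}
FIRST(Y) = {z}
FIRST(Z) = {z}
Therefore, FIRST(S) = {x, y, z}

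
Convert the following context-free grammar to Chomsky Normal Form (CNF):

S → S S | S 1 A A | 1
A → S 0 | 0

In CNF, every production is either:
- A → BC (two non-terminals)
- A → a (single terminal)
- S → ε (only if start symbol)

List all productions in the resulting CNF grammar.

T1 → 1; S → 1; T0 → 0; A → 0; S → S S; S → S X0; X0 → T1 X1; X1 → A A; A → S T0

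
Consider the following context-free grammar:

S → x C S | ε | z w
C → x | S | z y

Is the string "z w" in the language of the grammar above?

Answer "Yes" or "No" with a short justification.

Yes - a valid derivation exists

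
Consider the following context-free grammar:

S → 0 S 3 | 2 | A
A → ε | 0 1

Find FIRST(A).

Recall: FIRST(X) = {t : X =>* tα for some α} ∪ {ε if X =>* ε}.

We compute FIRST(A) using the standard algorithm.
FIRST(A) = {0, ε}
FIRST(S) = {0, 2, ε}
Therefore, FIRST(A) = {0, ε}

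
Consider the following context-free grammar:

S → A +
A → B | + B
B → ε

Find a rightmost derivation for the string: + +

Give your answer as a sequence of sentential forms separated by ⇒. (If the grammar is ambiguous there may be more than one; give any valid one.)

S ⇒ A + ⇒ + B + ⇒ + +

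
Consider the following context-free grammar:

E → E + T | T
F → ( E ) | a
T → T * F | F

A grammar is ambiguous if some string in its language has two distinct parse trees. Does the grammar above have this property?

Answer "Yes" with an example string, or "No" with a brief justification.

No - the grammar is unambiguous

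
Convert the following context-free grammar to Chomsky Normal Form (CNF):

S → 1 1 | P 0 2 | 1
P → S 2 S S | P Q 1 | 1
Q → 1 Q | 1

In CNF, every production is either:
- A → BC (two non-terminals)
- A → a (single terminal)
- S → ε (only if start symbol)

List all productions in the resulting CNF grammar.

T1 → 1; T0 → 0; T2 → 2; S → 1; P → 1; Q → 1; S → T1 T1; S → P X0; X0 → T0 T2; P → S X1; X1 → T2 X2; X2 → S S; P → P X3; X3 → Q T1; Q → T1 Q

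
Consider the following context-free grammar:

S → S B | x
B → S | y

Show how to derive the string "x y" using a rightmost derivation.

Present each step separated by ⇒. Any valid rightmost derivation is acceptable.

S ⇒ S B ⇒ S y ⇒ x y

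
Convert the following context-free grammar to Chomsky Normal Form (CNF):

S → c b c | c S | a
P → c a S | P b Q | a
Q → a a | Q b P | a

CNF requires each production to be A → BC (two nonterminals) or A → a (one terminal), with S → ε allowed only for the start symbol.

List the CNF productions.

TC → c; TB → b; S → a; TA → a; P → a; Q → a; S → TC X0; X0 → TB TC; S → TC S; P → TC X1; X1 → TA S; P → P X2; X2 → TB Q; Q → TA TA; Q → Q X3; X3 → TB P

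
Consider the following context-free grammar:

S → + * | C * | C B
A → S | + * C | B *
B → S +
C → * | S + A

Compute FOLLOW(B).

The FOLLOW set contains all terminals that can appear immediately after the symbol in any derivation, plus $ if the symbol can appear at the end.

We compute FOLLOW(B) using the standard algorithm.
FOLLOW(S) starts with {$}.
FIRST(A) = {*, +}
FIRST(B) = {*, +}
FIRST(C) = {*, +}
FIRST(S) = {*, +}
FOLLOW(A) = {*, +}
FOLLOW(B) = {$, *, +}
FOLLOW(C) = {*, +}
FOLLOW(S) = {$, *, +}
Therefore, FOLLOW(B) = {$, *, +}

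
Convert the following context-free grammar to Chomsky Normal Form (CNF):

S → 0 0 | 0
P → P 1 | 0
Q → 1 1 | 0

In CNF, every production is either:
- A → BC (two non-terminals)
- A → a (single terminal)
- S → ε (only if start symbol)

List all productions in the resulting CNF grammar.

T0 → 0; S → 0; T1 → 1; P → 0; Q → 0; S → T0 T0; P → P T1; Q → T1 T1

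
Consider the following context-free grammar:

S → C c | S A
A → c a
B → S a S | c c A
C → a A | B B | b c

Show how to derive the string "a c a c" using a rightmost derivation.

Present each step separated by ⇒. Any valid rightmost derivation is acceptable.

S ⇒ C c ⇒ a A c ⇒ a c a c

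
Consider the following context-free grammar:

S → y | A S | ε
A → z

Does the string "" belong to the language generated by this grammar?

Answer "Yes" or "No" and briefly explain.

Yes - a valid derivation exists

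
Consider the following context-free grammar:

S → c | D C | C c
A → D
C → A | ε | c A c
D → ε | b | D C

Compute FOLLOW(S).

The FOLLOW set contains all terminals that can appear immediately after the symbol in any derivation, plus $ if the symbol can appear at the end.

We compute FOLLOW(S) using the standard algorithm.
FOLLOW(S) starts with {$}.
FIRST(A) = {b, c, ε}
FIRST(C) = {b, c, ε}
FIRST(D) = {b, c, ε}
FIRST(S) = {b, c, ε}
FOLLOW(A) = {$, b, c}
FOLLOW(C) = {$, b, c}
FOLLOW(D) = {$, b, c}
FOLLOW(S) = {$}
Therefore, FOLLOW(S) = {$}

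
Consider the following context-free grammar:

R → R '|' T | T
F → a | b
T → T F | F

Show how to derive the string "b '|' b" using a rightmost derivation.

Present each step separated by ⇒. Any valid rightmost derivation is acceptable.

R ⇒ R '|' T ⇒ R '|' F ⇒ R '|' b ⇒ T '|' b ⇒ F '|' b ⇒ b '|' b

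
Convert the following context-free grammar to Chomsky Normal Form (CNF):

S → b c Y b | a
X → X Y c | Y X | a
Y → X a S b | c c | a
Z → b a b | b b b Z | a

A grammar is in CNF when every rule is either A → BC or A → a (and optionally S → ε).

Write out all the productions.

TB → b; TC → c; S → a; X → a; TA → a; Y → a; Z → a; S → TB X0; X0 → TC X1; X1 → Y TB; X → X X2; X2 → Y TC; X → Y X; Y → X X3; X3 → TA X4; X4 → S TB; Y → TC TC; Z → TB X5; X5 → TA TB; Z → TB X6; X6 → TB X7; X7 → TB Z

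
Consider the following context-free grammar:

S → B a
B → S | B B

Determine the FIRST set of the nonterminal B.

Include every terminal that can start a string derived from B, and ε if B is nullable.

We compute FIRST(B) using the standard algorithm.
FIRST(B) = {}
FIRST(S) = {}
Therefore, FIRST(B) = {}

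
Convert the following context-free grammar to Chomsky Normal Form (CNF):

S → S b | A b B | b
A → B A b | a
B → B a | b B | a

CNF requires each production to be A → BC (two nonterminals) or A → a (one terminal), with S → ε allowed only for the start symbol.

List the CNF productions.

TB → b; S → b; A → a; TA → a; B → a; S → S TB; S → A X0; X0 → TB B; A → B X1; X1 → A TB; B → B TA; B → TB B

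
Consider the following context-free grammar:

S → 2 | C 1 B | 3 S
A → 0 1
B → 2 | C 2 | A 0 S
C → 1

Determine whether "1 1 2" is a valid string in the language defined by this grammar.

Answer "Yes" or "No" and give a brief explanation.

Yes - a valid derivation exists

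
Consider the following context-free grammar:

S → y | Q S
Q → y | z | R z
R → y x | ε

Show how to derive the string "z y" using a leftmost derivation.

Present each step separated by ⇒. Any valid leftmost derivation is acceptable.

S ⇒ Q S ⇒ z S ⇒ z y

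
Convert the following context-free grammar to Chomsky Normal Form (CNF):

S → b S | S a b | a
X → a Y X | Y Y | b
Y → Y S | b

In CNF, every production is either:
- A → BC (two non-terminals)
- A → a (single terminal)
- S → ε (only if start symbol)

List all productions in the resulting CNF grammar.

TB → b; TA → a; S → a; X → b; Y → b; S → TB S; S → S X0; X0 → TA TB; X → TA X1; X1 → Y X; X → Y Y; Y → Y S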